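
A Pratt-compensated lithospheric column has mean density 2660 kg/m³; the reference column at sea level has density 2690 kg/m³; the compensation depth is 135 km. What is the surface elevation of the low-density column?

1.52 km

ρ_ref D = ρ (D + h) → h = D (ρ_ref − ρ)/ρ.
h = 135 km × (2690 − 2660)/2660 = 1.52 km.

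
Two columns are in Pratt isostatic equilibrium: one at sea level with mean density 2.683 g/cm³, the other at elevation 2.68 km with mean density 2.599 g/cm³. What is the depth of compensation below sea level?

82.9 km

ρ_ref D = ρ (D + h) → D (ρ_ref − ρ) = ρ h.
D = ρ h/(ρ_ref − ρ) = 2.599 × 2.68 km/(2.683 − 2.599) = 82.9 km.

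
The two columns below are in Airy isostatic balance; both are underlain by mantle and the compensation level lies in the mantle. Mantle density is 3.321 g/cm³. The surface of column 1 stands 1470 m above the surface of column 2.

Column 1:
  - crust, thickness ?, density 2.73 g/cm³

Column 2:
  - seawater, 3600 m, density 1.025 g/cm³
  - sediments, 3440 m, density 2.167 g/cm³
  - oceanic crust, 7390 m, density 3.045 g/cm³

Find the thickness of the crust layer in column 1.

Take the compensation level at the base of the deeper column (depth z_c below the surface of column 1) and equate Σ ρ_i t_i down to z_c; mantle fills any gap and the z_c terms cancel.
Column 1: x×2.73 + (z_c − 0 − x)×3.321
Column 2: 1470×0 + 3600×1.025 + 3440×2.167 + 7390×3.045 + (z_c − 1470 − 14430)×3.321
The z_c×3.321 term appears on both sides and cancels. Collect the known terms of each column as K = Σ(ρt)_known − 3.321 × (depth of known layers): K_1 = 0 − 3.321×0 = 0; K_2 = 33647.03 − 3.321×(1470 + 14430) = −19156.87.
Balance: K_1 − x×(3.321 − 2.73) = K_2, so x = (K_1 − K_2)/(3.321 − 2.73) = 19156.9/0.591 = 32400 m.

32400 m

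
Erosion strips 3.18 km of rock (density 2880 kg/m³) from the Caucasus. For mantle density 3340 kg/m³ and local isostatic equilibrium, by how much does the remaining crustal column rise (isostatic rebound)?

Unloading: uplift u = e ρ_c/ρ_m = 3.18 km × 2880/3340 = 2.74 km.

2.74 km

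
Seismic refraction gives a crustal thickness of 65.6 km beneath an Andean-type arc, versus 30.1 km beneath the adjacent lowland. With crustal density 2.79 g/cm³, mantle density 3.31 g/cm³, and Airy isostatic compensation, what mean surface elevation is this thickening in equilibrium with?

Excess crust Δ = 65.6 km − 30.1 km = 35.5 km, split between elevation h and root r with h + r = Δ.
Airy balance ρ_c h = (ρ_m − ρ_c) r gives r = h ρ_c/(ρ_m − ρ_c), so h (1 + ρ_c/(ρ_m − ρ_c)) = Δ, i.e. h = Δ (ρ_m − ρ_c)/ρ_m.
h = 35.5 km × 0.52/3.31 = 5.58 km.

5.58 km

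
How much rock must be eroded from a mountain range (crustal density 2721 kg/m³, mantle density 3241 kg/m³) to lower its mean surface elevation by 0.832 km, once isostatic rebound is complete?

5.19 km

Net drop Δ = e − u = e − e ρ_c/ρ_m = e (ρ_m − ρ_c)/ρ_m.
e = Δ ρ_m/(ρ_m − ρ_c) = 0.832 km × 3241/520 = 5.19 km.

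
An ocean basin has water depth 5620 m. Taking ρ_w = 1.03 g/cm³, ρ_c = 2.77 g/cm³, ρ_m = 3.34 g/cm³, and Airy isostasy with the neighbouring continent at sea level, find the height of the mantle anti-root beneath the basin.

17200 m

Balancing pressure at the compensation depth: replacing crust with seawater at the top is compensated by replacing crust with mantle at the base: d (ρ_c − ρ_w) = a (ρ_m − ρ_c).
a = d (ρ_c − ρ_w)/(ρ_m − ρ_c) = 5620 m × 1.74/0.57 = 17200 m.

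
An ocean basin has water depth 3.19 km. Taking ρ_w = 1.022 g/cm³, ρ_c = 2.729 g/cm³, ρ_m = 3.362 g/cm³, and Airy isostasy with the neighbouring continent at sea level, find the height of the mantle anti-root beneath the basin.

Equating mass per unit area of the two columns: replacing crust with seawater at the top is compensated by replacing crust with mantle at the base: d (ρ_c − ρ_w) = a (ρ_m − ρ_c).
a = d (ρ_c − ρ_w)/(ρ_m − ρ_c) = 3.19 km × 1.707/0.633 = 8.6 km.

8.6 km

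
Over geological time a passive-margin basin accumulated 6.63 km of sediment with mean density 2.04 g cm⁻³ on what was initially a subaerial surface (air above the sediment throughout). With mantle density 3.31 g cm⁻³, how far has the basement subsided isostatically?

Subaerial load: s = t ρ_sed / ρ_m = 6.63 km × 2.04/3.31 = 4.09 km.

4.09 km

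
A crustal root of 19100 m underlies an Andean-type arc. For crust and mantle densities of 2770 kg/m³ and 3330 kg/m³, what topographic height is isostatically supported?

3860 m

By Archimedes' principle applied to the lithosphere: ρ_c h = (ρ_m − ρ_c) r.
h = r (ρ_m − ρ_c) / ρ_c = 19100 m × (3330 − 2770) / 2770 = 3860 m.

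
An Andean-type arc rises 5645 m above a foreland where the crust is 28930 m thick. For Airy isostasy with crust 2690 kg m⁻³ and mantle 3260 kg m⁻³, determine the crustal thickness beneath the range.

61200 m

Root depth r = h ρ_c / (ρ_m − ρ_c) = 5645 m × 2690 / 570 = 26640 m.
Total thickness = T + h + r = 28930 m + 5645 m + 26640 m = 61200 m.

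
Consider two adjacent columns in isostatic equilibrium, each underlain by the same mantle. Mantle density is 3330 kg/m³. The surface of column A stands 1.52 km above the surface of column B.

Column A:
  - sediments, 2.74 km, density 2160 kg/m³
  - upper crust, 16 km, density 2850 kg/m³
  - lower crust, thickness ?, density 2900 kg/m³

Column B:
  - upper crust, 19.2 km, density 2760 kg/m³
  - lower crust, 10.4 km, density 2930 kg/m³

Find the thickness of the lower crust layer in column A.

Take the compensation level at the base of the deeper column (depth z_c below the surface of column A) and equate Σ ρ_i t_i down to z_c; mantle fills any gap and the z_c terms cancel.
Column A: 2.74×2160 + 16×2850 + x×2900 + (z_c − 18.74 − x)×3330
Column B: 1.52×0 + 19.2×2760 + 10.4×2930 + (z_c − 1.52 − 29.6)×3330
The z_c×3330 term appears on both sides and cancels. Collect the known terms of each column as K = Σ(ρt)_known − 3330 × (depth of known layers): K_A = 51518.4 − 3330×18.74 = −10885.8; K_B = 83464 − 3330×(1.52 + 29.6) = −20165.6.
Balance: K_A − x×(3330 − 2900) = K_B, so x = (K_A − K_B)/(3330 − 2900) = 9279.8/430 = 21.6 km.

21.6 km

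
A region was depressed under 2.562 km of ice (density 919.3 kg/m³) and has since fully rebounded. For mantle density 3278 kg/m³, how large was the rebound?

Removing the load lets mantle flow back in; uplift u satisfies ρ_ice t = ρ_m u.
u = t ρ_ice/ρ_m = 2.562 km × 919.3/3278 = 0.719 km.

0.719 km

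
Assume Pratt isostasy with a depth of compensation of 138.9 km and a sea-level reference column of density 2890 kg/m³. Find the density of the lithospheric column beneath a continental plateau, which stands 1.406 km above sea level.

2860 kg/m³

Pratt balance: ρ_ref D = ρ (D + h).
ρ = ρ_ref D/(D + h) = 2890 × 138.9 km/(138.9 km + 1.406 km) = 2860 kg/m³.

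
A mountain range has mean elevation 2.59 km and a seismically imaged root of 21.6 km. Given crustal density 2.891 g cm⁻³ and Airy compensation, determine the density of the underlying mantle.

Airy balance: ρ_c h = (ρ_m − ρ_c) r → ρ_m = ρ_c (1 + h/r).
ρ_m = 2.891 × (1 + 2.59 km/21.6 km) = 3.24 g cm⁻³.

3.24 g cm⁻³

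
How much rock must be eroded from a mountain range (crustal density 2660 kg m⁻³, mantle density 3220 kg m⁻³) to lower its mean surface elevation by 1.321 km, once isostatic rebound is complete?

Net drop Δ = e − u = e − e ρ_c/ρ_m = e (ρ_m − ρ_c)/ρ_m.
e = Δ ρ_m/(ρ_m − ρ_c) = 1.321 km × 3220/560 = 7.6 km.

7.6 km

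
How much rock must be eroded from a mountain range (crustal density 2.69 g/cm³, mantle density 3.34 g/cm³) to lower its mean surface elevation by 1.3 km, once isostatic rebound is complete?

Net drop Δ = e − u = e − e ρ_c/ρ_m = e (ρ_m − ρ_c)/ρ_m.
e = Δ ρ_m/(ρ_m − ρ_c) = 1.3 km × 3.34/0.65 = 6.68 km.

6.68 km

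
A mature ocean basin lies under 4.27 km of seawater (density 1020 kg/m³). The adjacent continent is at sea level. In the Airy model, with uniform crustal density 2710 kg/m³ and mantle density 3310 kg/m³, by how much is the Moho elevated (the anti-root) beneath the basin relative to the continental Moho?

Balancing pressure at the compensation depth: replacing crust with seawater at the top is compensated by replacing crust with mantle at the base: d (ρ_c − ρ_w) = a (ρ_m − ρ_c).
a = d (ρ_c − ρ_w)/(ρ_m − ρ_c) = 4.27 km × 1690/600 = 12 km.

12 km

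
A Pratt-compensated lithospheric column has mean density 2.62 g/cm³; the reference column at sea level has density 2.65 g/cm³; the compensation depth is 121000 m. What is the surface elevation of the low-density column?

ρ_ref D = ρ (D + h) → h = D (ρ_ref − ρ)/ρ.
h = 121000 m × (2.65 − 2.62)/2.62 = 1390 m.

1390 m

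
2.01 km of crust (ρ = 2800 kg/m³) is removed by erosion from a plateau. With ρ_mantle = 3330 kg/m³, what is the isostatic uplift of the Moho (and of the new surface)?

Unloading: uplift u = e ρ_c/ρ_m = 2.01 km × 2800/3330 = 1.69 km.

1.69 km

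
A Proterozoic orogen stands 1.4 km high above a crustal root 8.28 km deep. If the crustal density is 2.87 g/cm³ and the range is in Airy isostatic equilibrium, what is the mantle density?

3.36 g/cm³

Airy balance: ρ_c h = (ρ_m − ρ_c) r → ρ_m = ρ_c (1 + h/r).
ρ_m = 2.87 × (1 + 1.4 km/8.28 km) = 3.36 g/cm³.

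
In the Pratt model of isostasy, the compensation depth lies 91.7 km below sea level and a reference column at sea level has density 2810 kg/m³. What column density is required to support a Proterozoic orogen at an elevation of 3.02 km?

2720 kg/m³

Pratt balance: ρ_ref D = ρ (D + h).
ρ = ρ_ref D/(D + h) = 2810 × 91.7 km/(91.7 km + 3.02 km) = 2720 kg/m³.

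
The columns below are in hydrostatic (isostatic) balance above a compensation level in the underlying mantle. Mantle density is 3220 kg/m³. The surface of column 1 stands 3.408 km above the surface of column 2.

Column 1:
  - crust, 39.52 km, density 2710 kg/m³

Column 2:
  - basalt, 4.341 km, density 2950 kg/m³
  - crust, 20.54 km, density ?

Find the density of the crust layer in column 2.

2830 kg/m³

Take the compensation level at the base of the deeper column (depth z_c below the surface of column 1) and equate Σ ρ_i t_i down to z_c; mantle fills any gap and the z_c terms cancel.
Column 1: 39.52×2710 + (z_c − 39.52)×3220
Column 2: 3.408×0 + 4.341×2950 + 20.54×ρ + (z_c − 3.408 − 24.881)×3220
The z_c×3220 term appears on both sides and cancels. Collect the known terms of each column as K = Σ(ρt)_known − 3220 × (depth of known layers): K_1 = 107099.2 − 3220×39.52 = −20155.2; K_2 = 12805.95 − 3220×(3.408 + 24.881) = −78284.63.
Balance: K_1 = K_2 + 20.54×ρ, so ρ = (K_1 − K_2)/20.54 = 58129.4/20.54 = 2830 kg/m³.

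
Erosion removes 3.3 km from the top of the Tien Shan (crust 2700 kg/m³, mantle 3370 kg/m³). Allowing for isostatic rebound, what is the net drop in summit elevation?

Rebound u = e ρ_c/ρ_m = 3.3 km × 2700/3370 = 2.644 km.
Net surface drop = e − u = 3.3 km − 2.644 km = e (ρ_m − ρ_c)/ρ_m = 0.656 km.

0.656 km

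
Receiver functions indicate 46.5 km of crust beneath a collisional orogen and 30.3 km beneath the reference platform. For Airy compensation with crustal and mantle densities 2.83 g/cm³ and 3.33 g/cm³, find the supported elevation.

2.43 km

Excess crust Δ = 46.5 km − 30.3 km = 16.2 km, split between elevation h and root r with h + r = Δ.
Airy balance ρ_c h = (ρ_m − ρ_c) r gives r = h ρ_c/(ρ_m − ρ_c), so h (1 + ρ_c/(ρ_m − ρ_c)) = Δ, i.e. h = Δ (ρ_m − ρ_c)/ρ_m.
h = 16.2 km × 0.5/3.33 = 2.43 km.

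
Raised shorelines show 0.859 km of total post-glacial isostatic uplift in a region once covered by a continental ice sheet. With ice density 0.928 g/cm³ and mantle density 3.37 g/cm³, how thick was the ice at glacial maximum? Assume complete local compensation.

3.12 km

u = t ρ_ice/ρ_m → t = u ρ_m/ρ_ice = 0.859 km × 3.37/0.928 = 3.12 km.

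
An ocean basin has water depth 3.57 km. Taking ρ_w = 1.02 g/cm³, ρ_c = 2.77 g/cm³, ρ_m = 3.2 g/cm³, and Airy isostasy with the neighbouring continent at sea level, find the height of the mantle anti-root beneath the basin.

In Airy isostatic equilibrium: replacing crust with seawater at the top is compensated by replacing crust with mantle at the base: d (ρ_c − ρ_w) = a (ρ_m − ρ_c).
a = d (ρ_c − ρ_w)/(ρ_m − ρ_c) = 3.57 km × 1.75/0.43 = 14.5 km.

14.5 km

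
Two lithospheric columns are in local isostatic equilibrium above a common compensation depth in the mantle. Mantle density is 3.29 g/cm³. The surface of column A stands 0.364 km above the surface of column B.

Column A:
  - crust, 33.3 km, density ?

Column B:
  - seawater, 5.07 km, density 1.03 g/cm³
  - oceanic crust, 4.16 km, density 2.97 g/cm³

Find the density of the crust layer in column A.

Take the compensation level at the base of the deeper column (depth z_c below the surface of column A) and equate Σ ρ_i t_i down to z_c; mantle fills any gap and the z_c terms cancel.
Column A: 33.3×ρ + (z_c − 33.3)×3.29
Column B: 0.364×0 + 5.07×1.03 + 4.16×2.97 + (z_c − 0.364 − 9.23)×3.29
The z_c×3.29 term appears on both sides and cancels. Collect the known terms of each column as K = Σ(ρt)_known − 3.29 × (depth of known layers): K_A = 0 − 3.29×33.3 = −109.557; K_B = 17.5773 − 3.29×(0.364 + 9.23) = −13.98696.
Balance: K_A + 33.3×ρ = K_B, so ρ = (K_B − K_A)/33.3 = 95.57/33.3 = 2.87 g/cm³.

2.87 g/cm³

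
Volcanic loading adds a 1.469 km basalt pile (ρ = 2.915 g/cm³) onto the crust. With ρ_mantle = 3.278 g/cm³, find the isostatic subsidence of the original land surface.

1.31 km

Subaerial loading: s = t ρ_load / ρ_m.
s = 1.469 km × 2.915/3.278 = 1.31 km.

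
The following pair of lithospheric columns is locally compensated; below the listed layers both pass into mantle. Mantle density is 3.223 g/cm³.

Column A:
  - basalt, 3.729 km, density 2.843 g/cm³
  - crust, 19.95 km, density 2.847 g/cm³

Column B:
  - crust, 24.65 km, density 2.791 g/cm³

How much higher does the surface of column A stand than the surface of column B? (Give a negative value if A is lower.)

−0.537 km

For any compensation level in the mantle, the mantle terms cancel and isostasy reduces to e = (Σt_A − Σt_B) − (Σ(ρt)_A − Σ(ρt)_B) / ρ_m.
Σt_A = 23.679 km; Σt_B = 24.65 km; Σ(ρt)_A = 67.399197; Σ(ρt)_B = 68.79815 (in km·g/cm³).
e = (23.679 − 24.65) − (67.399197 − 68.79815) / 3.223 = −0.537 km.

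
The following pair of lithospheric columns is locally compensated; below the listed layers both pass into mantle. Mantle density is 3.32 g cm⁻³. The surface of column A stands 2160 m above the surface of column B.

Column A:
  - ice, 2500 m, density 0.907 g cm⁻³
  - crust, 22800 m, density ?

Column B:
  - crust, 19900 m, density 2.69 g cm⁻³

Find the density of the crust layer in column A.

2.72 g cm⁻³

Take the compensation level at the base of the deeper column (depth z_c below the surface of column A) and equate Σ ρ_i t_i down to z_c; mantle fills any gap and the z_c terms cancel.
Column A: 2500×0.907 + 22800×ρ + (z_c − 25300)×3.32
Column B: 2160×0 + 19900×2.69 + (z_c − 2160 − 19900)×3.32
The z_c×3.32 term appears on both sides and cancels. Collect the known terms of each column as K = Σ(ρt)_known − 3.32 × (depth of known layers): K_A = 2267.5 − 3.32×25300 = −81728.5; K_B = 53531 − 3.32×(2160 + 19900) = −19708.2.
Balance: K_A + 22800×ρ = K_B, so ρ = (K_B − K_A)/22800 = 62020.3/22800 = 2.72 g cm⁻³.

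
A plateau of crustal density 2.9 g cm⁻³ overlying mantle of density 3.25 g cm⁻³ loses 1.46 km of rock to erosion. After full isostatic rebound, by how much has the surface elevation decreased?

0.157 km

Rebound u = e ρ_c/ρ_m = 1.46 km × 2.9/3.25 = 1.303 km.
Net surface drop = e − u = 1.46 km − 1.303 km = e (ρ_m − ρ_c)/ρ_m = 0.157 km.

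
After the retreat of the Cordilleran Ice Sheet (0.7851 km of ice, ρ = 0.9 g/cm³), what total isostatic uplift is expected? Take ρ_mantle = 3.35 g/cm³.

Removing the load lets mantle flow back in; uplift u satisfies ρ_ice t = ρ_m u.
u = t ρ_ice/ρ_m = 0.7851 km × 0.9/3.35 = 0.211 km.

0.211 km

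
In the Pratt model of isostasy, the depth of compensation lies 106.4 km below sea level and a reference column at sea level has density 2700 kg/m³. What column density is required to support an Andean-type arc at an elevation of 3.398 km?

Pratt balance: ρ_ref D = ρ (D + h).
ρ = ρ_ref D/(D + h) = 2700 × 106.4 km/(106.4 km + 3.398 km) = 2620 kg/m³.

2620 kg/m³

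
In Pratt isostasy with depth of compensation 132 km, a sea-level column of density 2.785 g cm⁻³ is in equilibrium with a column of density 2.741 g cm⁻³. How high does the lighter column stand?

ρ_ref D = ρ (D + h) → h = D (ρ_ref − ρ)/ρ.
h = 132 km × (2.785 − 2.741)/2.741 = 2.12 km.

2.12 km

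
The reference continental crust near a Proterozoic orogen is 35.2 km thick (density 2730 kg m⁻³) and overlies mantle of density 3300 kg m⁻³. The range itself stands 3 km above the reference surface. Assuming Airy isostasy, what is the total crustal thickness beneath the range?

Root depth r = h ρ_c / (ρ_m − ρ_c) = 3 km × 2730 / 570 = 14.37 km.
Total thickness = T + h + r = 35.2 km + 3 km + 14.37 km = 52.6 km.

52.6 km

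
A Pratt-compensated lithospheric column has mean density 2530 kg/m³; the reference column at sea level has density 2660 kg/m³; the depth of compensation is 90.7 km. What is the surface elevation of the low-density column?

ρ_ref D = ρ (D + h) → h = D (ρ_ref − ρ)/ρ.
h = 90.7 km × (2660 − 2530)/2530 = 4.66 km.

4.66 km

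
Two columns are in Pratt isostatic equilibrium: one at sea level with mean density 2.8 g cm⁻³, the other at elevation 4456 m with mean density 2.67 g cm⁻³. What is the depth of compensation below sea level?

91500 m

ρ_ref D = ρ (D + h) → D (ρ_ref − ρ) = ρ h.
D = ρ h/(ρ_ref − ρ) = 2.67 × 4456 m/(2.8 − 2.67) = 91500 m.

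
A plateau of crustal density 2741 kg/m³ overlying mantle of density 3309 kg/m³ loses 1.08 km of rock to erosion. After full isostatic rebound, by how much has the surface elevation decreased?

0.185 km

Rebound u = e ρ_c/ρ_m = 1.08 km × 2741/3309 = 0.8946 km.
Net surface drop = e − u = 1.08 km − 0.8946 km = e (ρ_m − ρ_c)/ρ_m = 0.185 km.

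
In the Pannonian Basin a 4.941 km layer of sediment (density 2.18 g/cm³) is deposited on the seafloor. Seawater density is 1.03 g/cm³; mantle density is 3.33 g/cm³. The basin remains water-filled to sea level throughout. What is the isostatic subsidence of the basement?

2.47 km

Submarine loading: the sediment displaces seawater, and the subsidence is in turn flooded, so s (ρ_m − ρ_w) = t (ρ_sed − ρ_w).
s = 4.941 km × (2.18 − 1.03) / (3.33 − 1.03) = 2.47 km.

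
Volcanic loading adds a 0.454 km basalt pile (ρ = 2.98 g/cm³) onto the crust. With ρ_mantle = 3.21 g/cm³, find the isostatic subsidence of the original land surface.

0.421 km

Subaerial loading: s = t ρ_load / ρ_m.
s = 0.454 km × 2.98/3.21 = 0.421 km.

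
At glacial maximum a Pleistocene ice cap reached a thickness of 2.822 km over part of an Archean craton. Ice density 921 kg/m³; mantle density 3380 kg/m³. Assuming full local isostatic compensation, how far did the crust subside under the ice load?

0.769 km

By Archimedes' principle applied to the lithosphere: the ice load ρ_ice t is balanced by mantle displaced below, ρ_m s.
s = t ρ_ice / ρ_m = 2.822 km × 921/3380 = 0.769 km.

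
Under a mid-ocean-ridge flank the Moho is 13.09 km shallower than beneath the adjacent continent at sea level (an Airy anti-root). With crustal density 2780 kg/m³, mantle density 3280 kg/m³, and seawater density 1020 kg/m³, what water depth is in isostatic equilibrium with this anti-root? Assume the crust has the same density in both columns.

Replacing a thickness d of crust by seawater at the top must be balanced by replacing crust with mantle at the base: d (ρ_c − ρ_w) = a (ρ_m − ρ_c).
d = a (ρ_m − ρ_c)/(ρ_c − ρ_w) = 13.09 km × 500/1760 = 3.72 km.

3.72 km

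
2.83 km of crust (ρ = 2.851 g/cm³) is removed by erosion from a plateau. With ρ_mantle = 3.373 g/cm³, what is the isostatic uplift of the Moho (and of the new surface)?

Unloading: uplift u = e ρ_c/ρ_m = 2.83 km × 2.851/3.373 = 2.39 km.

2.39 km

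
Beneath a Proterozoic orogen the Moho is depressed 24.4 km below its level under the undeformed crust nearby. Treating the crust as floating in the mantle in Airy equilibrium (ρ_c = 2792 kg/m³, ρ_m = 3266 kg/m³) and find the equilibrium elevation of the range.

4.14 km

For local isostatic compensation: ρ_c h = (ρ_m − ρ_c) r.
h = r (ρ_m − ρ_c) / ρ_c = 24.4 km × (3266 − 2792) / 2792 = 4.14 km.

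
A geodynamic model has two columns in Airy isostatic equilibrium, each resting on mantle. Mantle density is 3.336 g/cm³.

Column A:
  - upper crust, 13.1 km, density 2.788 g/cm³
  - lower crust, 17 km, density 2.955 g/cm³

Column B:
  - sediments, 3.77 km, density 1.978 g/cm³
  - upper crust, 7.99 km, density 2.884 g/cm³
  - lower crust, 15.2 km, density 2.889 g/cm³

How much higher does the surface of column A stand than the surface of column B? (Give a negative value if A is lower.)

−0.56 km

For any compensation level in the mantle, the mantle terms cancel and isostasy reduces to e = (Σt_A − Σt_B) − (Σ(ρt)_A − Σ(ρt)_B) / ρ_m.
Σt_A = 30.1 km; Σt_B = 26.96 km; Σ(ρt)_A = 86.7578; Σ(ρt)_B = 74.41302 (in km·g/cm³).
e = (30.1 − 26.96) − (86.7578 − 74.41302) / 3.336 = −0.56 km.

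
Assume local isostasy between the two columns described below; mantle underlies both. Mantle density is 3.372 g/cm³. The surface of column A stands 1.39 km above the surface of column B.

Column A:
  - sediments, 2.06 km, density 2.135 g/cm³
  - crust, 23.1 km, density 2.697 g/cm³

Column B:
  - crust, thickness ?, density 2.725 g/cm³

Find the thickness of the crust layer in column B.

20.8 km

Take the compensation level at the base of the deeper column (depth z_c below the surface of column A) and equate Σ ρ_i t_i down to z_c; mantle fills any gap and the z_c terms cancel.
Column A: 2.06×2.135 + 23.1×2.697 + (z_c − 25.16)×3.372
Column B: 1.39×0 + x×2.725 + (z_c − 1.39 − 0 − x)×3.372
The z_c×3.372 term appears on both sides and cancels. Collect the known terms of each column as K = Σ(ρt)_known − 3.372 × (depth of known layers): K_A = 66.6988 − 3.372×25.16 = −18.14072; K_B = 0 − 3.372×(1.39 + 0) = −4.68708.
Balance: K_A = K_B − x×(3.372 − 2.725), so x = (K_B − K_A)/(3.372 − 2.725) = 13.4536/0.647 = 20.8 km.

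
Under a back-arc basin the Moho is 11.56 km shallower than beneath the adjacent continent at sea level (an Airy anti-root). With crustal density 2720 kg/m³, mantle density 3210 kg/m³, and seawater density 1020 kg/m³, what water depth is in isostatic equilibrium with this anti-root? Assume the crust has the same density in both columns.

3.33 km

Replacing a thickness d of crust by seawater at the top must be balanced by replacing crust with mantle at the base: d (ρ_c − ρ_w) = a (ρ_m − ρ_c).
d = a (ρ_m − ρ_c)/(ρ_c − ρ_w) = 11.56 km × 490/1700 = 3.33 km.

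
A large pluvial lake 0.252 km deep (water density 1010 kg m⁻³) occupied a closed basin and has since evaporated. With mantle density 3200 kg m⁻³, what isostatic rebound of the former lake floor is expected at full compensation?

u = d ρ_w/ρ_m = 0.252 km × 1010/3200 = 0.0795 km.

0.0795 km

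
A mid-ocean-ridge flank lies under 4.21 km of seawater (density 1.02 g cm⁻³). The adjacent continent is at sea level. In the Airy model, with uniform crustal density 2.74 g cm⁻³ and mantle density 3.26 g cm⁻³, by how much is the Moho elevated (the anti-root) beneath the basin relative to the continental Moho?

Equating mass per unit area of the two columns: replacing crust with seawater at the top is compensated by replacing crust with mantle at the base: d (ρ_c − ρ_w) = a (ρ_m − ρ_c).
a = d (ρ_c − ρ_w)/(ρ_m − ρ_c) = 4.21 km × 1.72/0.52 = 13.9 km.

13.9 km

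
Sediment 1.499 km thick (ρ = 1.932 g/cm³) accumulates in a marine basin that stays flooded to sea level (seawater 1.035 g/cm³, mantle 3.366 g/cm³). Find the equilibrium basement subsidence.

Submarine loading: the sediment displaces seawater, and the subsidence is in turn flooded, so s (ρ_m − ρ_w) = t (ρ_sed − ρ_w).
s = 1.499 km × (1.932 − 1.035) / (3.366 − 1.035) = 0.577 km.

0.577 km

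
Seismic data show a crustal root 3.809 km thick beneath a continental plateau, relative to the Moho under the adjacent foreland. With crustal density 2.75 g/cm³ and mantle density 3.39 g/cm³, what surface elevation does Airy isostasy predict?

0.886 km

Equating mass per unit area of the two columns: ρ_c h = (ρ_m − ρ_c) r.
h = r (ρ_m − ρ_c) / ρ_c = 3.809 km × (3.39 − 2.75) / 2.75 = 0.886 km.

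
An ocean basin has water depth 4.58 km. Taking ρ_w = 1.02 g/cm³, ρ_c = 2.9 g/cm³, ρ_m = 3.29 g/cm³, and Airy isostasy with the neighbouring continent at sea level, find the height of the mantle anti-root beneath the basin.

22.1 km

Isostatic balance requires: replacing crust with seawater at the top is compensated by replacing crust with mantle at the base: d (ρ_c − ρ_w) = a (ρ_m − ρ_c).
a = d (ρ_c − ρ_w)/(ρ_m − ρ_c) = 4.58 km × 1.88/0.39 = 22.1 km.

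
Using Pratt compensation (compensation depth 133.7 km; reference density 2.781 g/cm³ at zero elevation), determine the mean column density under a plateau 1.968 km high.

Pratt balance: ρ_ref D = ρ (D + h).
ρ = ρ_ref D/(D + h) = 2.781 × 133.7 km/(133.7 km + 1.968 km) = 2.74 g/cm³.

2.74 g/cm³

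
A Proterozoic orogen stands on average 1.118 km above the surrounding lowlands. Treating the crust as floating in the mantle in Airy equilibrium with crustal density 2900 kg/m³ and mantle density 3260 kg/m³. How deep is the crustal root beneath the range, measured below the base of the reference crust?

9.01 km

In Airy isostatic equilibrium: the weight of the topography is balanced by the buoyancy of the root, ρ_c h = (ρ_m − ρ_c) r.
r = h · ρ_c / (ρ_m − ρ_c) = 1.118 km × 2900 / (3260 − 2900) = 9.01 km.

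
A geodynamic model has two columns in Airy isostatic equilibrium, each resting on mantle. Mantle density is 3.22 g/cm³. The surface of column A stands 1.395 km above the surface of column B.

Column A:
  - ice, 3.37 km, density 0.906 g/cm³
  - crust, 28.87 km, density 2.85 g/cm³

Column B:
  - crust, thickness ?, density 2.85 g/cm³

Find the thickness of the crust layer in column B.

Take the compensation level at the base of the deeper column (depth z_c below the surface of column A) and equate Σ ρ_i t_i down to z_c; mantle fills any gap and the z_c terms cancel.
Column A: 3.37×0.906 + 28.87×2.85 + (z_c − 32.24)×3.22
Column B: 1.395×0 + x×2.85 + (z_c − 1.395 − 0 − x)×3.22
The z_c×3.22 term appears on both sides and cancels. Collect the known terms of each column as K = Σ(ρt)_known − 3.22 × (depth of known layers): K_A = 85.33272 − 3.22×32.24 = −18.48008; K_B = 0 − 3.22×(1.395 + 0) = −4.4919.
Balance: K_A = K_B − x×(3.22 − 2.85), so x = (K_B − K_A)/(3.22 − 2.85) = 13.9882/0.37 = 37.8 km.

37.8 km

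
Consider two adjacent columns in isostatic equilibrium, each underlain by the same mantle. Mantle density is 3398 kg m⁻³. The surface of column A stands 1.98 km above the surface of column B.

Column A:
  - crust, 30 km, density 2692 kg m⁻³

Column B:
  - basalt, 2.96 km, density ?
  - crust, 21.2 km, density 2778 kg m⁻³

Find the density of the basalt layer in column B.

Take the compensation level at the base of the deeper column (depth z_c below the surface of column A) and equate Σ ρ_i t_i down to z_c; mantle fills any gap and the z_c terms cancel.
Column A: 30×2692 + (z_c − 30)×3398
Column B: 1.98×0 + 2.96×ρ + 21.2×2778 + (z_c − 1.98 − 24.16)×3398
The z_c×3398 term appears on both sides and cancels. Collect the known terms of each column as K = Σ(ρt)_known − 3398 × (depth of known layers): K_A = 80760 − 3398×30 = −21180; K_B = 58893.6 − 3398×(1.98 + 24.16) = −29930.12.
Balance: K_A = K_B + 2.96×ρ, so ρ = (K_A − K_B)/2.96 = 8750.12/2.96 = 2960 kg m⁻³.

2960 kg m⁻³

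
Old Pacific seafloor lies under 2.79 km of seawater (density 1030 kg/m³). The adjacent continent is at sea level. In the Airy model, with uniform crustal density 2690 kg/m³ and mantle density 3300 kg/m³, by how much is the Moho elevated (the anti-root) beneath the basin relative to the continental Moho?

For local isostatic compensation: replacing crust with seawater at the top is compensated by replacing crust with mantle at the base: d (ρ_c − ρ_w) = a (ρ_m − ρ_c).
a = d (ρ_c − ρ_w)/(ρ_m − ρ_c) = 2.79 km × 1660/610 = 7.59 km.

7.59 km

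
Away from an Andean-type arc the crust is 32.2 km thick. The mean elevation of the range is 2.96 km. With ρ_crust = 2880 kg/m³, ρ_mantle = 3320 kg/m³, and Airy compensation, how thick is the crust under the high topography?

54.5 km

Root depth r = h ρ_c / (ρ_m − ρ_c) = 2.96 km × 2880 / 440 = 19.37 km.
Total thickness = T + h + r = 32.2 km + 2.96 km + 19.37 km = 54.5 km.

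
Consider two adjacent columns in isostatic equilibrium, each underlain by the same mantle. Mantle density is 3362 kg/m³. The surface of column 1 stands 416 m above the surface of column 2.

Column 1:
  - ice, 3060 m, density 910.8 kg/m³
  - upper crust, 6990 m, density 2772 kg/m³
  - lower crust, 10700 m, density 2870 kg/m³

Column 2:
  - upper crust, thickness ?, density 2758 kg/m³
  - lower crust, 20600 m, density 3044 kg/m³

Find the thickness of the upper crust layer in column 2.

14800 m

Take the compensation level at the base of the deeper column (depth z_c below the surface of column 1) and equate Σ ρ_i t_i down to z_c; mantle fills any gap and the z_c terms cancel.
Column 1: 3060×910.8 + 6990×2772 + 10700×2870 + (z_c − 20750)×3362
Column 2: 416×0 + x×2758 + 20600×3044 + (z_c − 416 − 20600 − x)×3362
The z_c×3362 term appears on both sides and cancels. Collect the known terms of each column as K = Σ(ρt)_known − 3362 × (depth of known layers): K_1 = 52872328 − 3362×20750 = −16889172; K_2 = 62706400 − 3362×(416 + 20600) = −7949392.
Balance: K_1 = K_2 − x×(3362 − 2758), so x = (K_2 − K_1)/(3362 − 2758) = 8939780/604 = 14800 m.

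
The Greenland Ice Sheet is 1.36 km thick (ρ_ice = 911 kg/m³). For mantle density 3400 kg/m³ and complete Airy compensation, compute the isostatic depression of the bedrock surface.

Equating mass per unit area of the two columns: the ice load ρ_ice t is balanced by mantle displaced below, ρ_m s.
s = t ρ_ice / ρ_m = 1.36 km × 911/3400 = 0.364 km.

0.364 km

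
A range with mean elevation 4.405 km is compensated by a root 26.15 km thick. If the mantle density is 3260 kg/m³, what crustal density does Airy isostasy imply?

2790 kg/m³

ρ_c h = (ρ_m − ρ_c) r → ρ_c (h + r) = ρ_m r → ρ_c = ρ_m r / (h + r).
ρ_c = 3260 × 26.15 km / (4.405 km + 26.15 km) = 2790 kg/m³.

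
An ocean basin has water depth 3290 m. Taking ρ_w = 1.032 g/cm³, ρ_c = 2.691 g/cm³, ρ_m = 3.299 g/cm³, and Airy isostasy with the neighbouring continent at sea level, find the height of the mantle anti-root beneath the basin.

8980 m

Isostatic balance requires: replacing crust with seawater at the top is compensated by replacing crust with mantle at the base: d (ρ_c − ρ_w) = a (ρ_m − ρ_c).
a = d (ρ_c − ρ_w)/(ρ_m − ρ_c) = 3290 m × 1.659/0.608 = 8980 m.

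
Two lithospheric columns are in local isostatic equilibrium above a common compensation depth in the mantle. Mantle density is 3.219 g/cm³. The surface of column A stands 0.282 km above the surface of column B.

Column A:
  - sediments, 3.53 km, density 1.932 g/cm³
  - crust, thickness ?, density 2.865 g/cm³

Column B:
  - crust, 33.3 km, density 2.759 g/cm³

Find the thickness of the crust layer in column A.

33 km

Take the compensation level at the base of the deeper column (depth z_c below the surface of column A) and equate Σ ρ_i t_i down to z_c; mantle fills any gap and the z_c terms cancel.
Column A: 3.53×1.932 + x×2.865 + (z_c − 3.53 − x)×3.219
Column B: 0.282×0 + 33.3×2.759 + (z_c − 0.282 − 33.3)×3.219
The z_c×3.219 term appears on both sides and cancels. Collect the known terms of each column as K = Σ(ρt)_known − 3.219 × (depth of known layers): K_A = 6.81996 − 3.219×3.53 = −4.54311; K_B = 91.8747 − 3.219×(0.282 + 33.3) = −16.225758.
Balance: K_A − x×(3.219 − 2.865) = K_B, so x = (K_A − K_B)/(3.219 − 2.865) = 11.6826/0.354 = 33 km.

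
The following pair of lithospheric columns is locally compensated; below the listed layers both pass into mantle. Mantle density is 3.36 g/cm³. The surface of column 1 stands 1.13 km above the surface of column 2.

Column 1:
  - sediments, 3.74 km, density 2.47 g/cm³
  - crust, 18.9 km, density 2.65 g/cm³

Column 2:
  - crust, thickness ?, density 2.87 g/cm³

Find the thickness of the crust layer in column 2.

26.4 km

Take the compensation level at the base of the deeper column (depth z_c below the surface of column 1) and equate Σ ρ_i t_i down to z_c; mantle fills any gap and the z_c terms cancel.
Column 1: 3.74×2.47 + 18.9×2.65 + (z_c − 22.64)×3.36
Column 2: 1.13×0 + x×2.87 + (z_c − 1.13 − 0 − x)×3.36
The z_c×3.36 term appears on both sides and cancels. Collect the known terms of each column as K = Σ(ρt)_known − 3.36 × (depth of known layers): K_1 = 59.3228 − 3.36×22.64 = −16.7476; K_2 = 0 − 3.36×(1.13 + 0) = −3.7968.
Balance: K_1 = K_2 − x×(3.36 − 2.87), so x = (K_2 − K_1)/(3.36 − 2.87) = 12.9508/0.49 = 26.4 km.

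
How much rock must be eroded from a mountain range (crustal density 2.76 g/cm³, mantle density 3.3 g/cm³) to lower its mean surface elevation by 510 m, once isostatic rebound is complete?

Net drop Δ = e − u = e − e ρ_c/ρ_m = e (ρ_m − ρ_c)/ρ_m.
e = Δ ρ_m/(ρ_m − ρ_c) = 510 m × 3.3/0.54 = 3120 m.

3120 m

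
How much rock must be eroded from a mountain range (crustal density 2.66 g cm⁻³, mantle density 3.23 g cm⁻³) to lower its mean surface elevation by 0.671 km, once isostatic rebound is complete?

Net drop Δ = e − u = e − e ρ_c/ρ_m = e (ρ_m − ρ_c)/ρ_m.
e = Δ ρ_m/(ρ_m − ρ_c) = 0.671 km × 3.23/0.57 = 3.8 km.

3.8 km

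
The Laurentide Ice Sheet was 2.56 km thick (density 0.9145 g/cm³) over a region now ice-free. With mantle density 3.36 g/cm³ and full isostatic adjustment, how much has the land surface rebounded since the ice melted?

0.697 km

Removing the load lets mantle flow back in; uplift u satisfies ρ_ice t = ρ_m u.
u = t ρ_ice/ρ_m = 2.56 km × 0.9145/3.36 = 0.697 km.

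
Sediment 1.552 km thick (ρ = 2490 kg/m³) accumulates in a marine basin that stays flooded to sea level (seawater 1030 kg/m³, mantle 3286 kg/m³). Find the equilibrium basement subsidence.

1 km

Submarine loading: the sediment displaces seawater, and the subsidence is in turn flooded, so s (ρ_m − ρ_w) = t (ρ_sed − ρ_w).
s = 1.552 km × (2490 − 1030) / (3286 − 1030) = 1 km.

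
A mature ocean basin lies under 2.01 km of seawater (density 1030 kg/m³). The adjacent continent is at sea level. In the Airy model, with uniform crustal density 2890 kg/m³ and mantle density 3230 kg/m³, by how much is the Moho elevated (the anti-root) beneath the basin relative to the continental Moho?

11 km

By Archimedes' principle applied to the lithosphere: replacing crust with seawater at the top is compensated by replacing crust with mantle at the base: d (ρ_c − ρ_w) = a (ρ_m − ρ_c).
a = d (ρ_c − ρ_w)/(ρ_m − ρ_c) = 2.01 km × 1860/340 = 11 km.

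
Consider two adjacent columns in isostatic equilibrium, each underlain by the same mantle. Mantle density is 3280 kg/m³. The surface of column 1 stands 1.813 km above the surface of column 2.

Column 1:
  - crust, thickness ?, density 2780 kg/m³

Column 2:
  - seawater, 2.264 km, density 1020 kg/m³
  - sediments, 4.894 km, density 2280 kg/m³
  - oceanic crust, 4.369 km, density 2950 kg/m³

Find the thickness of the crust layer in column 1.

Take the compensation level at the base of the deeper column (depth z_c below the surface of column 1) and equate Σ ρ_i t_i down to z_c; mantle fills any gap and the z_c terms cancel.
Column 1: x×2780 + (z_c − 0 − x)×3280
Column 2: 1.813×0 + 2.264×1020 + 4.894×2280 + 4.369×2950 + (z_c − 1.813 − 11.527)×3280
The z_c×3280 term appears on both sides and cancels. Collect the known terms of each column as K = Σ(ρt)_known − 3280 × (depth of known layers): K_1 = 0 − 3280×0 = 0; K_2 = 26356.15 − 3280×(1.813 + 11.527) = −17399.05.
Balance: K_1 − x×(3280 − 2780) = K_2, so x = (K_1 − K_2)/(3280 − 2780) = 17399/500 = 34.8 km.

34.8 km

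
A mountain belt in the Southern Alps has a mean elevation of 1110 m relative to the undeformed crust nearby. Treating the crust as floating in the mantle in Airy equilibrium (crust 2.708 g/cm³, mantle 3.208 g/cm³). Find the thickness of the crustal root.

By Archimedes' principle applied to the lithosphere: the weight of the topography is balanced by the buoyancy of the root, ρ_c h = (ρ_m − ρ_c) r.
r = h · ρ_c / (ρ_m − ρ_c) = 1110 m × 2.708 / (3.208 − 2.708) = 6010 m.

6010 m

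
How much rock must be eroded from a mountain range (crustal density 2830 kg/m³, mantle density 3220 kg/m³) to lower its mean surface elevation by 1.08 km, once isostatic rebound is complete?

Net drop Δ = e − u = e − e ρ_c/ρ_m = e (ρ_m − ρ_c)/ρ_m.
e = Δ ρ_m/(ρ_m − ρ_c) = 1.08 km × 3220/390 = 8.92 km.

8.92 km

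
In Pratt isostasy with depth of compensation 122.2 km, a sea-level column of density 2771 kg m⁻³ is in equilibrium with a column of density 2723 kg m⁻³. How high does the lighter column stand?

2.15 km

ρ_ref D = ρ (D + h) → h = D (ρ_ref − ρ)/ρ.
h = 122.2 km × (2771 − 2723)/2723 = 2.15 km.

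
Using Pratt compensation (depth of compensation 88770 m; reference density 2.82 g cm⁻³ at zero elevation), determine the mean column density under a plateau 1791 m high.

2.76 g cm⁻³

Pratt balance: ρ_ref D = ρ (D + h).
ρ = ρ_ref D/(D + h) = 2.82 × 88770 m/(88770 m + 1791 m) = 2.76 g cm⁻³.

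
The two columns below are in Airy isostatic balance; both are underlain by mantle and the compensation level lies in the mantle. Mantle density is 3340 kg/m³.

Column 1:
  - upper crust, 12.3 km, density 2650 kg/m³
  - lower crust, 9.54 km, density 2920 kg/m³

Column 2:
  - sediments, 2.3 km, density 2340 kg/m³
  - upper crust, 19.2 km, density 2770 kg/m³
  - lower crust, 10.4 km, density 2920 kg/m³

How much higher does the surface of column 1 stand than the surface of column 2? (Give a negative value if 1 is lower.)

−1.53 km

For any compensation level in the mantle, the mantle terms cancel and isostasy reduces to e = (Σt_1 − Σt_2) − (Σ(ρt)_1 − Σ(ρt)_2) / ρ_m.
Σt_1 = 21.84 km; Σt_2 = 31.9 km; Σ(ρt)_1 = 60451.8; Σ(ρt)_2 = 88934 (in km·kg/m³).
e = (21.84 − 31.9) − (60451.8 − 88934) / 3340 = −1.53 km.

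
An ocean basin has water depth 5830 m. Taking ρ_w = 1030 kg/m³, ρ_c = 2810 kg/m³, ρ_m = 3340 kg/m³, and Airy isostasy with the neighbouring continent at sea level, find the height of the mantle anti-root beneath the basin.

19600 m

Equating mass per unit area of the two columns: replacing crust with seawater at the top is compensated by replacing crust with mantle at the base: d (ρ_c − ρ_w) = a (ρ_m − ρ_c).
a = d (ρ_c − ρ_w)/(ρ_m − ρ_c) = 5830 m × 1780/530 = 19600 m.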